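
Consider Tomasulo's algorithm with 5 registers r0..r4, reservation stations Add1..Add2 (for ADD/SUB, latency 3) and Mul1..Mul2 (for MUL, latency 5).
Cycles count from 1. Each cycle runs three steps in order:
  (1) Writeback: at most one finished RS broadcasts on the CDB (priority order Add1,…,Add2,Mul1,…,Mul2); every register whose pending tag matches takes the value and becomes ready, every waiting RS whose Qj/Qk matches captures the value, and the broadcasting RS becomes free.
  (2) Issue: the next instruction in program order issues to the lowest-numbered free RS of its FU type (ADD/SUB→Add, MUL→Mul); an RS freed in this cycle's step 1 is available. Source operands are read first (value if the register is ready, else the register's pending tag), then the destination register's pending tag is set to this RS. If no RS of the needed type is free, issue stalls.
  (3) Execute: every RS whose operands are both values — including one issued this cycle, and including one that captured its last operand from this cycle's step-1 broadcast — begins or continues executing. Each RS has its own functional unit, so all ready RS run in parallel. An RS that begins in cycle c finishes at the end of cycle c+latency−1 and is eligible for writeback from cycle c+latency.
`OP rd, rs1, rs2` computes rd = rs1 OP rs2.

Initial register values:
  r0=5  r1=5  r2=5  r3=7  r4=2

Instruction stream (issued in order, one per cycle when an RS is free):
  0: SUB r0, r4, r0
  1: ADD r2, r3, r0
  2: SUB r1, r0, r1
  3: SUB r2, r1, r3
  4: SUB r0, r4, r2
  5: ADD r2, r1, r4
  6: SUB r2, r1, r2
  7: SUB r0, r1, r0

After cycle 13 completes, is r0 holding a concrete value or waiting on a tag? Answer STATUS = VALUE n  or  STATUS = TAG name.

c1: issue SUB r0<-Add1 | r0:Add1,r1:5,r2:5,r3:7,r4:2
c2: issue ADD r2<-Add2 | r0:Add1,r1:5,r2:Add2,r3:7,r4:2
c3: stall | r0:Add1,r1:5,r2:Add2,r3:7,r4:2
c4: CDB Add1=-3; issue SUB r1<-Add1 | r0:-3,r1:Add1,r2:Add2,r3:7,r4:2
c5: stall | r0:-3,r1:Add1,r2:Add2,r3:7,r4:2
c6: stall | r0:-3,r1:Add1,r2:Add2,r3:7,r4:2
c7: CDB Add1=-8; issue SUB r2<-Add1 | r0:-3,r1:-8,r2:Add1,r3:7,r4:2
c8: CDB Add2=4; issue SUB r0<-Add2 | r0:Add2,r1:-8,r2:Add1,r3:7,r4:2
c9: stall | r0:Add2,r1:-8,r2:Add1,r3:7,r4:2
c10: CDB Add1=-15; issue ADD r2<-Add1 | r0:Add2,r1:-8,r2:Add1,r3:7,r4:2
c11: stall | r0:Add2,r1:-8,r2:Add1,r3:7,r4:2
c12: stall | r0:Add2,r1:-8,r2:Add1,r3:7,r4:2
c13: CDB Add1=-6; issue SUB r2<-Add1 | r0:Add2,r1:-8,r2:Add1,r3:7,r4:2

STATUS = TAG Add2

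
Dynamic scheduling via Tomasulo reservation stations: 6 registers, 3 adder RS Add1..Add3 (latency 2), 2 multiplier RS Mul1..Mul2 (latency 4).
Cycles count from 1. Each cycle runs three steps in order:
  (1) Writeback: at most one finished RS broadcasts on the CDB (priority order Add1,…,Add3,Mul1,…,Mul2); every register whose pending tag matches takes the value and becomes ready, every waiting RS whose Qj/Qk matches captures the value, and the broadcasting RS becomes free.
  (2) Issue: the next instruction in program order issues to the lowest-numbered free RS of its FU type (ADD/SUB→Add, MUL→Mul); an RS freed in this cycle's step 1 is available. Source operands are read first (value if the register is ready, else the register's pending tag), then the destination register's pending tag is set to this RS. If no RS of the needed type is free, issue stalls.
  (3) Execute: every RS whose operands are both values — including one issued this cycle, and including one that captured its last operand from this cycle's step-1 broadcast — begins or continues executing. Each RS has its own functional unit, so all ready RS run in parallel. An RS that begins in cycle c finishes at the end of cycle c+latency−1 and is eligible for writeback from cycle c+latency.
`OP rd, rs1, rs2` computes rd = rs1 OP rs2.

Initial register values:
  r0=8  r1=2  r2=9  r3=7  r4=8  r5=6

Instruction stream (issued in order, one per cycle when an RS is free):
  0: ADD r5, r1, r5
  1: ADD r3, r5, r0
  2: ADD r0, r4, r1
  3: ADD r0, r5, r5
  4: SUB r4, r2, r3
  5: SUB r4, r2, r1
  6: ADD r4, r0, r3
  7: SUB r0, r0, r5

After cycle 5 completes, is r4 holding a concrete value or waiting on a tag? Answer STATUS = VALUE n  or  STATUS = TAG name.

cycle 1: issue ADD r5<-Add1 // r0:8,r1:2,r2:9,r3:7,r4:8,r5:Add1
cycle 2: issue ADD r3<-Add2 // r0:8,r1:2,r2:9,r3:Add2,r4:8,r5:Add1
cycle 3: CDB Add1=8; issue ADD r0<-Add1 // r0:Add1,r1:2,r2:9,r3:Add2,r4:8,r5:8
cycle 4: issue ADD r0<-Add3 // r0:Add3,r1:2,r2:9,r3:Add2,r4:8,r5:8
cycle 5: CDB Add1=10; issue SUB r4<-Add1 // r0:Add3,r1:2,r2:9,r3:Add2,r4:Add1,r5:8

STATUS = TAG Add1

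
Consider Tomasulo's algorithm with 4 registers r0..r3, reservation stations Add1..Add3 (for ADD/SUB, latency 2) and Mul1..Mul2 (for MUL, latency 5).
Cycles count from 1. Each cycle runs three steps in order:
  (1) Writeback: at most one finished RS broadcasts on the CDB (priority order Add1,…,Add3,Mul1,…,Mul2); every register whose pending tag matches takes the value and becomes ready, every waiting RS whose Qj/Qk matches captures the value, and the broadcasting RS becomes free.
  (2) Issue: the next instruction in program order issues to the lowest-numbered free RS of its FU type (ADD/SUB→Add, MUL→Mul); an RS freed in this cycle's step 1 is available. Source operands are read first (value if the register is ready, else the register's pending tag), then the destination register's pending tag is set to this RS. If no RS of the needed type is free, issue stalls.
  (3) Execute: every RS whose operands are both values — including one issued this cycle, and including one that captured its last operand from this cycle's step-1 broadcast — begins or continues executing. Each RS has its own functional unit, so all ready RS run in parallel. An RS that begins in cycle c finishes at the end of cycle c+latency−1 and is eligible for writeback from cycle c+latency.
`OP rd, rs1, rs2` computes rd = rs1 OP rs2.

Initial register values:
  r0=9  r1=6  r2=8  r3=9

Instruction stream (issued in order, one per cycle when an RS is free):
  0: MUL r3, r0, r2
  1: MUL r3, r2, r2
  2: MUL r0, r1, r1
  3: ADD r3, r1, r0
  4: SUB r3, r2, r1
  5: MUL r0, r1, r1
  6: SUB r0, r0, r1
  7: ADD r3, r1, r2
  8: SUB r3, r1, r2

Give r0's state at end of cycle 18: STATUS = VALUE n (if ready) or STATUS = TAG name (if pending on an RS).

STATUS = VALUE 30

  c1: issue MUL r3<-Mul1  regs: r0:9,r1:6,r2:8,r3:Mul1
  c2: issue MUL r3<-Mul2  regs: r0:9,r1:6,r2:8,r3:Mul2
  c3: stall  regs: r0:9,r1:6,r2:8,r3:Mul2
  c4: stall  regs: r0:9,r1:6,r2:8,r3:Mul2
  c5: stall  regs: r0:9,r1:6,r2:8,r3:Mul2
  c6: CDB Mul1=72; issue MUL r0<-Mul1  regs: r0:Mul1,r1:6,r2:8,r3:Mul2
  c7: CDB Mul2=64; issue ADD r3<-Add1  regs: r0:Mul1,r1:6,r2:8,r3:Add1
  c8: issue SUB r3<-Add2  regs: r0:Mul1,r1:6,r2:8,r3:Add2
  c9: issue MUL r0<-Mul2  regs: r0:Mul2,r1:6,r2:8,r3:Add2
  c10: CDB Add2=2; issue SUB r0<-Add2  regs: r0:Add2,r1:6,r2:8,r3:2
  c11: CDB Mul1=36; issue ADD r3<-Add3  regs: r0:Add2,r1:6,r2:8,r3:Add3
  c12: stall  regs: r0:Add2,r1:6,r2:8,r3:Add3
  c13: CDB Add1=42; issue SUB r3<-Add1  regs: r0:Add2,r1:6,r2:8,r3:Add1
  c14: CDB Add3=14  regs: r0:Add2,r1:6,r2:8,r3:Add1
  c15: CDB Add1=-2  regs: r0:Add2,r1:6,r2:8,r3:-2
  c16: CDB Mul2=36  regs: r0:Add2,r1:6,r2:8,r3:-2
  c17: -  regs: r0:Add2,r1:6,r2:8,r3:-2
  c18: CDB Add2=30  regs: r0:30,r1:6,r2:8,r3:-2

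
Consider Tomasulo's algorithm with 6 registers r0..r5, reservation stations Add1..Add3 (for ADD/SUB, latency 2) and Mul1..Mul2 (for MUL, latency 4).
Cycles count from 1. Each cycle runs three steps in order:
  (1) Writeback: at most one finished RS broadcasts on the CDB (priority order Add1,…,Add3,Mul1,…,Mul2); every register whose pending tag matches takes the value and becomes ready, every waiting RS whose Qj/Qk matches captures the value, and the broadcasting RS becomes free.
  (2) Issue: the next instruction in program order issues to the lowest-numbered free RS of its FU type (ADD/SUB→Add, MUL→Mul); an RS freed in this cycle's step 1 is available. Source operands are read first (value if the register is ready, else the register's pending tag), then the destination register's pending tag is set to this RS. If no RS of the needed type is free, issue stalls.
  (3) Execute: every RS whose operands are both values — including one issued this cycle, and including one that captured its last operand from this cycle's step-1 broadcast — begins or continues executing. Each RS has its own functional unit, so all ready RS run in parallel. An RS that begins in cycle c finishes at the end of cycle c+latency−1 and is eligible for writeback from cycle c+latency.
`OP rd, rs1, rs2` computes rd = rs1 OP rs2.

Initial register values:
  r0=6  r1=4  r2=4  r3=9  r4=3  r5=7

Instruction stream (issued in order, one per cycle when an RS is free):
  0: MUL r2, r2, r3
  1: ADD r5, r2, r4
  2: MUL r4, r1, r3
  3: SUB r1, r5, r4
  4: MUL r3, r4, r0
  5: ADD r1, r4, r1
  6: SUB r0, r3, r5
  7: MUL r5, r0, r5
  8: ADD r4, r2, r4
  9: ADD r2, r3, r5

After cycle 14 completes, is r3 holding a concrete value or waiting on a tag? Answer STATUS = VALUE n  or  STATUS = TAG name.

STATUS = VALUE 216

cycle 1: issue MUL r2<-Mul1 // r0:6,r1:4,r2:Mul1,r3:9,r4:3,r5:7
cycle 2: issue ADD r5<-Add1 // r0:6,r1:4,r2:Mul1,r3:9,r4:3,r5:Add1
cycle 3: issue MUL r4<-Mul2 // r0:6,r1:4,r2:Mul1,r3:9,r4:Mul2,r5:Add1
cycle 4: issue SUB r1<-Add2 // r0:6,r1:Add2,r2:Mul1,r3:9,r4:Mul2,r5:Add1
cycle 5: CDB Mul1=36; issue MUL r3<-Mul1 // r0:6,r1:Add2,r2:36,r3:Mul1,r4:Mul2,r5:Add1
cycle 6: issue ADD r1<-Add3 // r0:6,r1:Add3,r2:36,r3:Mul1,r4:Mul2,r5:Add1
cycle 7: CDB Add1=39; issue SUB r0<-Add1 // r0:Add1,r1:Add3,r2:36,r3:Mul1,r4:Mul2,r5:39
cycle 8: CDB Mul2=36; issue MUL r5<-Mul2 // r0:Add1,r1:Add3,r2:36,r3:Mul1,r4:36,r5:Mul2
cycle 9: stall // r0:Add1,r1:Add3,r2:36,r3:Mul1,r4:36,r5:Mul2
cycle 10: CDB Add2=3; issue ADD r4<-Add2 // r0:Add1,r1:Add3,r2:36,r3:Mul1,r4:Add2,r5:Mul2
cycle 11: stall // r0:Add1,r1:Add3,r2:36,r3:Mul1,r4:Add2,r5:Mul2
cycle 12: CDB Add2=72; issue ADD r2<-Add2 // r0:Add1,r1:Add3,r2:Add2,r3:Mul1,r4:72,r5:Mul2
cycle 13: CDB Add3=39 // r0:Add1,r1:39,r2:Add2,r3:Mul1,r4:72,r5:Mul2
cycle 14: CDB Mul1=216 // r0:Add1,r1:39,r2:Add2,r3:216,r4:72,r5:Mul2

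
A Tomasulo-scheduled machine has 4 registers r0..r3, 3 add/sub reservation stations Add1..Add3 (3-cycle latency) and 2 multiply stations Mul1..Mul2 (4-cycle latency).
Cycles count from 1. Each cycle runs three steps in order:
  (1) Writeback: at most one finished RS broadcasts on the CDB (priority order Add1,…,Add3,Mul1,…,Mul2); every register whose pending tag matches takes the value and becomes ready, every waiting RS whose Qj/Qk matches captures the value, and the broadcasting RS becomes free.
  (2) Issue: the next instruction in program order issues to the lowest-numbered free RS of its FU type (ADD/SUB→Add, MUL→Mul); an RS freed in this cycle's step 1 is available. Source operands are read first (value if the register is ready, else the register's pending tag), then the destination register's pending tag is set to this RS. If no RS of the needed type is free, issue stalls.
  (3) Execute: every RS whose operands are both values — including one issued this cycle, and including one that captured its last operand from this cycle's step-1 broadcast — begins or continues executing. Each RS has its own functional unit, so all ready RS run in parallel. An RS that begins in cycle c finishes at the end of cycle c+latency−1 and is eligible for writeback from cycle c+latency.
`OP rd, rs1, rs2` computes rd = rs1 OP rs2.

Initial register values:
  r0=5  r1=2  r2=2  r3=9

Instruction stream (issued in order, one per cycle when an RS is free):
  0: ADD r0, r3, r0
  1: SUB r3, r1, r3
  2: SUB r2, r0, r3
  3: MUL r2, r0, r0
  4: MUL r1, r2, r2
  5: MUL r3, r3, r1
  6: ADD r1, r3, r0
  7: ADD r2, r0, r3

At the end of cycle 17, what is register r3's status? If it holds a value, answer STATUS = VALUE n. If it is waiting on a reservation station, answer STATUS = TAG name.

STATUS = VALUE -268912

  c1: issue ADD r0<-Add1  regs: r0:Add1,r1:2,r2:2,r3:9
  c2: issue SUB r3<-Add2  regs: r0:Add1,r1:2,r2:2,r3:Add2
  c3: issue SUB r2<-Add3  regs: r0:Add1,r1:2,r2:Add3,r3:Add2
  c4: CDB Add1=14; issue MUL r2<-Mul1  regs: r0:14,r1:2,r2:Mul1,r3:Add2
  c5: CDB Add2=-7; issue MUL r1<-Mul2  regs: r0:14,r1:Mul2,r2:Mul1,r3:-7
  c6: stall  regs: r0:14,r1:Mul2,r2:Mul1,r3:-7
  c7: stall  regs: r0:14,r1:Mul2,r2:Mul1,r3:-7
  c8: CDB Add3=21; stall  regs: r0:14,r1:Mul2,r2:Mul1,r3:-7
  c9: CDB Mul1=196; issue MUL r3<-Mul1  regs: r0:14,r1:Mul2,r2:196,r3:Mul1
  c10: issue ADD r1<-Add1  regs: r0:14,r1:Add1,r2:196,r3:Mul1
  c11: issue ADD r2<-Add2  regs: r0:14,r1:Add1,r2:Add2,r3:Mul1
  c12: -  regs: r0:14,r1:Add1,r2:Add2,r3:Mul1
  c13: CDB Mul2=38416  regs: r0:14,r1:Add1,r2:Add2,r3:Mul1
  c14: -  regs: r0:14,r1:Add1,r2:Add2,r3:Mul1
  c15: -  regs: r0:14,r1:Add1,r2:Add2,r3:Mul1
  c16: -  regs: r0:14,r1:Add1,r2:Add2,r3:Mul1
  c17: CDB Mul1=-268912  regs: r0:14,r1:Add1,r2:Add2,r3:-268912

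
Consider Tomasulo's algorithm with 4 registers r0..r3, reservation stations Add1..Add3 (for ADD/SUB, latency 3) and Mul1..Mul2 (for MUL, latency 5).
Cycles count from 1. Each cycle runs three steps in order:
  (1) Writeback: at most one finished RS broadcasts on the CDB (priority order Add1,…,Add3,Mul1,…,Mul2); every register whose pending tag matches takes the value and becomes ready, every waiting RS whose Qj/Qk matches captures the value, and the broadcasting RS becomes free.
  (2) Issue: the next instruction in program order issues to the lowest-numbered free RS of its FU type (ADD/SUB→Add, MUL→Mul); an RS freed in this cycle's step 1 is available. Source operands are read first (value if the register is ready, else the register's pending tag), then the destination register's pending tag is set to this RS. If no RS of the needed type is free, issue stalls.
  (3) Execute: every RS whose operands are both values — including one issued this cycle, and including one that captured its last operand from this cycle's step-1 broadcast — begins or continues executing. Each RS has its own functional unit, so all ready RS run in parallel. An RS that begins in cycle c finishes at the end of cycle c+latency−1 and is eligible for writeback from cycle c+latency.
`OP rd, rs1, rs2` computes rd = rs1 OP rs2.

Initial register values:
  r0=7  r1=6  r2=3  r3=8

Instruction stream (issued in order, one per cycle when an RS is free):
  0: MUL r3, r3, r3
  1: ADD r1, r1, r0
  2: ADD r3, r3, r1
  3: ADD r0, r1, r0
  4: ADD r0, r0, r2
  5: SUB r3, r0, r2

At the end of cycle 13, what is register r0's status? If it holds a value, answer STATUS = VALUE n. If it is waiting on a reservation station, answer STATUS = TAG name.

c1: issue MUL r3<-Mul1 | r0:7,r1:6,r2:3,r3:Mul1
c2: issue ADD r1<-Add1 | r0:7,r1:Add1,r2:3,r3:Mul1
c3: issue ADD r3<-Add2 | r0:7,r1:Add1,r2:3,r3:Add2
c4: issue ADD r0<-Add3 | r0:Add3,r1:Add1,r2:3,r3:Add2
c5: CDB Add1=13; issue ADD r0<-Add1 | r0:Add1,r1:13,r2:3,r3:Add2
c6: CDB Mul1=64; stall | r0:Add1,r1:13,r2:3,r3:Add2
c7: stall | r0:Add1,r1:13,r2:3,r3:Add2
c8: CDB Add3=20; issue SUB r3<-Add3 | r0:Add1,r1:13,r2:3,r3:Add3
c9: CDB Add2=77 | r0:Add1,r1:13,r2:3,r3:Add3
c10: - | r0:Add1,r1:13,r2:3,r3:Add3
c11: CDB Add1=23 | r0:23,r1:13,r2:3,r3:Add3
c12: - | r0:23,r1:13,r2:3,r3:Add3
c13: - | r0:23,r1:13,r2:3,r3:Add3

STATUS = VALUE 23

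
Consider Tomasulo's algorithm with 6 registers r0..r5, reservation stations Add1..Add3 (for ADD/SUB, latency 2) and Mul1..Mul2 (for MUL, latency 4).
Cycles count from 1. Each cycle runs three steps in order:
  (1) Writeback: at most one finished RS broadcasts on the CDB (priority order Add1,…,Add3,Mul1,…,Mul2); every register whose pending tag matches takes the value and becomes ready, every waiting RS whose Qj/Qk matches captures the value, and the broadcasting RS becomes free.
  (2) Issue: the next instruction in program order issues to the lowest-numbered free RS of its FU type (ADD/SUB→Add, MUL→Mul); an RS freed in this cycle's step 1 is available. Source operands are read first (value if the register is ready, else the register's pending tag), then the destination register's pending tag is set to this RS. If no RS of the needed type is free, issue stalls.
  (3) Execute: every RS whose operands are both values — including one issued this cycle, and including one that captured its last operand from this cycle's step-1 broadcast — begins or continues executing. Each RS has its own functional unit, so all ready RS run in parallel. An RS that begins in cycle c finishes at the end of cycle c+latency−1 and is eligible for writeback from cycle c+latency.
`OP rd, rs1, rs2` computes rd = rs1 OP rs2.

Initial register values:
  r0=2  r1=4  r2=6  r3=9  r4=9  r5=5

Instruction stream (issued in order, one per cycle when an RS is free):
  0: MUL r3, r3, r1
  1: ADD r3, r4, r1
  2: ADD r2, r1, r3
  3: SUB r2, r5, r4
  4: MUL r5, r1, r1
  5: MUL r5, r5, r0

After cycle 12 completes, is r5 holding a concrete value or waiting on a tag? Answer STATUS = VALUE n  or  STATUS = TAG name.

STATUS = TAG Mul2

c1: issue MUL r3<-Mul1 | r0:2,r1:4,r2:6,r3:Mul1,r4:9,r5:5
c2: issue ADD r3<-Add1 | r0:2,r1:4,r2:6,r3:Add1,r4:9,r5:5
c3: issue ADD r2<-Add2 | r0:2,r1:4,r2:Add2,r3:Add1,r4:9,r5:5
c4: CDB Add1=13; issue SUB r2<-Add1 | r0:2,r1:4,r2:Add1,r3:13,r4:9,r5:5
c5: CDB Mul1=36; issue MUL r5<-Mul1 | r0:2,r1:4,r2:Add1,r3:13,r4:9,r5:Mul1
c6: CDB Add1=-4; issue MUL r5<-Mul2 | r0:2,r1:4,r2:-4,r3:13,r4:9,r5:Mul2
c7: CDB Add2=17 | r0:2,r1:4,r2:-4,r3:13,r4:9,r5:Mul2
c8: - | r0:2,r1:4,r2:-4,r3:13,r4:9,r5:Mul2
c9: CDB Mul1=16 | r0:2,r1:4,r2:-4,r3:13,r4:9,r5:Mul2
c10: - | r0:2,r1:4,r2:-4,r3:13,r4:9,r5:Mul2
c11: - | r0:2,r1:4,r2:-4,r3:13,r4:9,r5:Mul2
c12: - | r0:2,r1:4,r2:-4,r3:13,r4:9,r5:Mul2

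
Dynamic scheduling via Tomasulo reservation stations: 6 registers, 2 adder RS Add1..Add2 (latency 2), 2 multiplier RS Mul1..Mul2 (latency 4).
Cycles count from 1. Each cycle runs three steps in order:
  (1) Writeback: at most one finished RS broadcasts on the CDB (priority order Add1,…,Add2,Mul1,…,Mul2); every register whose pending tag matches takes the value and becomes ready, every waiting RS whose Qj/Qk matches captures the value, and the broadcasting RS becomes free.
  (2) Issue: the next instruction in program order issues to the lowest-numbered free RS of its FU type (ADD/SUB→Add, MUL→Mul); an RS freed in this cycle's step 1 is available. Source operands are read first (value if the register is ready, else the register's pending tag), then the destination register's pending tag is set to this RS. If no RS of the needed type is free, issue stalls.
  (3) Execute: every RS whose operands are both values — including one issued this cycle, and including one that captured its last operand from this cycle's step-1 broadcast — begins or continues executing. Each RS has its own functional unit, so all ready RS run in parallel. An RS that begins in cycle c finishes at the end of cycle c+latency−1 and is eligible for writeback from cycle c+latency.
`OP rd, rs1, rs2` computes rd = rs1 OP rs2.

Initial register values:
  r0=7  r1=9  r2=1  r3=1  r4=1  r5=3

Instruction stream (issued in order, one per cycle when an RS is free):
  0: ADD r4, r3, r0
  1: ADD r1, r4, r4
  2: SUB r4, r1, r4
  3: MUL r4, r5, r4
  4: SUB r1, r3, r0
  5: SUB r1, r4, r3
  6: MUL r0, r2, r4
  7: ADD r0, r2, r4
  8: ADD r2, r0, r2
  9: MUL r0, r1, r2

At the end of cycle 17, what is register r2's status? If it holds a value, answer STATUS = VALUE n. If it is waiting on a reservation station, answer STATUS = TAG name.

c1: issue ADD r4<-Add1 | r0:7,r1:9,r2:1,r3:1,r4:Add1,r5:3
c2: issue ADD r1<-Add2 | r0:7,r1:Add2,r2:1,r3:1,r4:Add1,r5:3
c3: CDB Add1=8; issue SUB r4<-Add1 | r0:7,r1:Add2,r2:1,r3:1,r4:Add1,r5:3
c4: issue MUL r4<-Mul1 | r0:7,r1:Add2,r2:1,r3:1,r4:Mul1,r5:3
c5: CDB Add2=16; issue SUB r1<-Add2 | r0:7,r1:Add2,r2:1,r3:1,r4:Mul1,r5:3
c6: stall | r0:7,r1:Add2,r2:1,r3:1,r4:Mul1,r5:3
c7: CDB Add1=8; issue SUB r1<-Add1 | r0:7,r1:Add1,r2:1,r3:1,r4:Mul1,r5:3
c8: CDB Add2=-6; issue MUL r0<-Mul2 | r0:Mul2,r1:Add1,r2:1,r3:1,r4:Mul1,r5:3
c9: issue ADD r0<-Add2 | r0:Add2,r1:Add1,r2:1,r3:1,r4:Mul1,r5:3
c10: stall | r0:Add2,r1:Add1,r2:1,r3:1,r4:Mul1,r5:3
c11: CDB Mul1=24; stall | r0:Add2,r1:Add1,r2:1,r3:1,r4:24,r5:3
c12: stall | r0:Add2,r1:Add1,r2:1,r3:1,r4:24,r5:3
c13: CDB Add1=23; issue ADD r2<-Add1 | r0:Add2,r1:23,r2:Add1,r3:1,r4:24,r5:3
c14: CDB Add2=25; issue MUL r0<-Mul1 | r0:Mul1,r1:23,r2:Add1,r3:1,r4:24,r5:3
c15: CDB Mul2=24 | r0:Mul1,r1:23,r2:Add1,r3:1,r4:24,r5:3
c16: CDB Add1=26 | r0:Mul1,r1:23,r2:26,r3:1,r4:24,r5:3
c17: - | r0:Mul1,r1:23,r2:26,r3:1,r4:24,r5:3

STATUS = VALUE 26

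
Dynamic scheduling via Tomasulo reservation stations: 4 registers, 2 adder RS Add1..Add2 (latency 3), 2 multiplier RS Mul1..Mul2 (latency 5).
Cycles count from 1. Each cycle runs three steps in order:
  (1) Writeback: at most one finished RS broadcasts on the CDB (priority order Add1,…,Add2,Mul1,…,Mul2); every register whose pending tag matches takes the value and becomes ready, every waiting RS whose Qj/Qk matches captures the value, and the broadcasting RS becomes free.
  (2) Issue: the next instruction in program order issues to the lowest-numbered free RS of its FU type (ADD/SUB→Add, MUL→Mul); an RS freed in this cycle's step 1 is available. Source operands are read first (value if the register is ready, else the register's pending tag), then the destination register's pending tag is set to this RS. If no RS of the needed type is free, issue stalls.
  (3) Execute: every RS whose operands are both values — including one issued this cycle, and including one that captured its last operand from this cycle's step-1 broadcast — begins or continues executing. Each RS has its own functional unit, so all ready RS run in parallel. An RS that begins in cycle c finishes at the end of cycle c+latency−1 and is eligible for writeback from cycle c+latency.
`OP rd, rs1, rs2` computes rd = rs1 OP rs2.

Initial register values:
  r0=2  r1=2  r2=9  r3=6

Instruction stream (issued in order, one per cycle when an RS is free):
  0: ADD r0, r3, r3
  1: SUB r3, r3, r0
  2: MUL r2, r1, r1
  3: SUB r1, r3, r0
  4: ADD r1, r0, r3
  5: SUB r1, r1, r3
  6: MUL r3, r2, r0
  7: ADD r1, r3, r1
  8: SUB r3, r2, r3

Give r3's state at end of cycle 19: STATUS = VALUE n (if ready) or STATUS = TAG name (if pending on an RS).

STATUS = VALUE -44

cycle 1: issue ADD r0<-Add1 // r0:Add1,r1:2,r2:9,r3:6
cycle 2: issue SUB r3<-Add2 // r0:Add1,r1:2,r2:9,r3:Add2
cycle 3: issue MUL r2<-Mul1 // r0:Add1,r1:2,r2:Mul1,r3:Add2
cycle 4: CDB Add1=12; issue SUB r1<-Add1 // r0:12,r1:Add1,r2:Mul1,r3:Add2
cycle 5: stall // r0:12,r1:Add1,r2:Mul1,r3:Add2
cycle 6: stall // r0:12,r1:Add1,r2:Mul1,r3:Add2
cycle 7: CDB Add2=-6; issue ADD r1<-Add2 // r0:12,r1:Add2,r2:Mul1,r3:-6
cycle 8: CDB Mul1=4; stall // r0:12,r1:Add2,r2:4,r3:-6
cycle 9: stall // r0:12,r1:Add2,r2:4,r3:-6
cycle 10: CDB Add1=-18; issue SUB r1<-Add1 // r0:12,r1:Add1,r2:4,r3:-6
cycle 11: CDB Add2=6; issue MUL r3<-Mul1 // r0:12,r1:Add1,r2:4,r3:Mul1
cycle 12: issue ADD r1<-Add2 // r0:12,r1:Add2,r2:4,r3:Mul1
cycle 13: stall // r0:12,r1:Add2,r2:4,r3:Mul1
cycle 14: CDB Add1=12; issue SUB r3<-Add1 // r0:12,r1:Add2,r2:4,r3:Add1
cycle 15: - // r0:12,r1:Add2,r2:4,r3:Add1
cycle 16: CDB Mul1=48 // r0:12,r1:Add2,r2:4,r3:Add1
cycle 17: - // r0:12,r1:Add2,r2:4,r3:Add1
cycle 18: - // r0:12,r1:Add2,r2:4,r3:Add1
cycle 19: CDB Add1=-44 // r0:12,r1:Add2,r2:4,r3:-44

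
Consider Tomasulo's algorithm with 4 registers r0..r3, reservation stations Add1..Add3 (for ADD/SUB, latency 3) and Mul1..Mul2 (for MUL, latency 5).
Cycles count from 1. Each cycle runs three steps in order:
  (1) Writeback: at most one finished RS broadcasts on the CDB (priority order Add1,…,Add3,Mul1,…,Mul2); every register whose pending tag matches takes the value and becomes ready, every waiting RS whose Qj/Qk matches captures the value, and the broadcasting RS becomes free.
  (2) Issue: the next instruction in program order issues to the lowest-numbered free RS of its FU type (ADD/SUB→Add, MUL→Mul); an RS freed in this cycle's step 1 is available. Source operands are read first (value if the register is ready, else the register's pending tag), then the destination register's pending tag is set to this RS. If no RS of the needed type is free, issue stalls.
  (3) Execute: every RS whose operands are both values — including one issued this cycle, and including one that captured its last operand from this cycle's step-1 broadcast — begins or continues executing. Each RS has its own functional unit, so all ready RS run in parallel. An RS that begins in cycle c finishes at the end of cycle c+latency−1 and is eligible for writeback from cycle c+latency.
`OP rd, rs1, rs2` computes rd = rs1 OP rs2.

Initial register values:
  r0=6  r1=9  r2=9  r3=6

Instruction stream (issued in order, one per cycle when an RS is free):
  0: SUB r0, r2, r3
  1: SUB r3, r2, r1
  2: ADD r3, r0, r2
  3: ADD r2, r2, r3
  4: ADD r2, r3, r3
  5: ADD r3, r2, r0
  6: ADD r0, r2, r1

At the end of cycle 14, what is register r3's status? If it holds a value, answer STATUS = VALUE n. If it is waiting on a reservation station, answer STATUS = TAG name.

STATUS = TAG Add3

  c1: issue SUB r0<-Add1  regs: r0:Add1,r1:9,r2:9,r3:6
  c2: issue SUB r3<-Add2  regs: r0:Add1,r1:9,r2:9,r3:Add2
  c3: issue ADD r3<-Add3  regs: r0:Add1,r1:9,r2:9,r3:Add3
  c4: CDB Add1=3; issue ADD r2<-Add1  regs: r0:3,r1:9,r2:Add1,r3:Add3
  c5: CDB Add2=0; issue ADD r2<-Add2  regs: r0:3,r1:9,r2:Add2,r3:Add3
  c6: stall  regs: r0:3,r1:9,r2:Add2,r3:Add3
  c7: CDB Add3=12; issue ADD r3<-Add3  regs: r0:3,r1:9,r2:Add2,r3:Add3
  c8: stall  regs: r0:3,r1:9,r2:Add2,r3:Add3
  c9: stall  regs: r0:3,r1:9,r2:Add2,r3:Add3
  c10: CDB Add1=21; issue ADD r0<-Add1  regs: r0:Add1,r1:9,r2:Add2,r3:Add3
  c11: CDB Add2=24  regs: r0:Add1,r1:9,r2:24,r3:Add3
  c12: -  regs: r0:Add1,r1:9,r2:24,r3:Add3
  c13: -  regs: r0:Add1,r1:9,r2:24,r3:Add3
  c14: CDB Add1=33  regs: r0:33,r1:9,r2:24,r3:Add3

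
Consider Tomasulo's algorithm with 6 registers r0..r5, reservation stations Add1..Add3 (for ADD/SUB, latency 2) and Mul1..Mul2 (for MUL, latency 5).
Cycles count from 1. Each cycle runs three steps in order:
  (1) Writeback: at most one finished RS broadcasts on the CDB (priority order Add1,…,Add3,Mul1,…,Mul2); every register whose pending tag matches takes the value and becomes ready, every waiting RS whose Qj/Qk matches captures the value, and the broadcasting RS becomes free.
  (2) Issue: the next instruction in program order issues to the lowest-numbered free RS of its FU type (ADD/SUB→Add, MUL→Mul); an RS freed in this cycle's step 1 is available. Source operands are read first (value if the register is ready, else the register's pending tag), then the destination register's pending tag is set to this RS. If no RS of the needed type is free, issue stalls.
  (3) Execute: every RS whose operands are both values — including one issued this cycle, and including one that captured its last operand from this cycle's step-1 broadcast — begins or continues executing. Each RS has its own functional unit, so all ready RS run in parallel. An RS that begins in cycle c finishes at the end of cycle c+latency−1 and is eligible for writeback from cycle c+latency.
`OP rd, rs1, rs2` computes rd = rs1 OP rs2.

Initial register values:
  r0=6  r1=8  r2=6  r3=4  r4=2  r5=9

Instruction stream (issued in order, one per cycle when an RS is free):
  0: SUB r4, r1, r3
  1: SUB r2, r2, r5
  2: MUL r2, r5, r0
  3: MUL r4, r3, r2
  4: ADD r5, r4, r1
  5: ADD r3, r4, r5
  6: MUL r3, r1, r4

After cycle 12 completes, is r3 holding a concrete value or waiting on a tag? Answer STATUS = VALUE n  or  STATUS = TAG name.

cycle 1: issue SUB r4<-Add1 // r0:6,r1:8,r2:6,r3:4,r4:Add1,r5:9
cycle 2: issue SUB r2<-Add2 // r0:6,r1:8,r2:Add2,r3:4,r4:Add1,r5:9
cycle 3: CDB Add1=4; issue MUL r2<-Mul1 // r0:6,r1:8,r2:Mul1,r3:4,r4:4,r5:9
cycle 4: CDB Add2=-3; issue MUL r4<-Mul2 // r0:6,r1:8,r2:Mul1,r3:4,r4:Mul2,r5:9
cycle 5: issue ADD r5<-Add1 // r0:6,r1:8,r2:Mul1,r3:4,r4:Mul2,r5:Add1
cycle 6: issue ADD r3<-Add2 // r0:6,r1:8,r2:Mul1,r3:Add2,r4:Mul2,r5:Add1
cycle 7: stall // r0:6,r1:8,r2:Mul1,r3:Add2,r4:Mul2,r5:Add1
cycle 8: CDB Mul1=54; issue MUL r3<-Mul1 // r0:6,r1:8,r2:54,r3:Mul1,r4:Mul2,r5:Add1
cycle 9: - // r0:6,r1:8,r2:54,r3:Mul1,r4:Mul2,r5:Add1
cycle 10: - // r0:6,r1:8,r2:54,r3:Mul1,r4:Mul2,r5:Add1
cycle 11: - // r0:6,r1:8,r2:54,r3:Mul1,r4:Mul2,r5:Add1
cycle 12: - // r0:6,r1:8,r2:54,r3:Mul1,r4:Mul2,r5:Add1

STATUS = TAG Mul1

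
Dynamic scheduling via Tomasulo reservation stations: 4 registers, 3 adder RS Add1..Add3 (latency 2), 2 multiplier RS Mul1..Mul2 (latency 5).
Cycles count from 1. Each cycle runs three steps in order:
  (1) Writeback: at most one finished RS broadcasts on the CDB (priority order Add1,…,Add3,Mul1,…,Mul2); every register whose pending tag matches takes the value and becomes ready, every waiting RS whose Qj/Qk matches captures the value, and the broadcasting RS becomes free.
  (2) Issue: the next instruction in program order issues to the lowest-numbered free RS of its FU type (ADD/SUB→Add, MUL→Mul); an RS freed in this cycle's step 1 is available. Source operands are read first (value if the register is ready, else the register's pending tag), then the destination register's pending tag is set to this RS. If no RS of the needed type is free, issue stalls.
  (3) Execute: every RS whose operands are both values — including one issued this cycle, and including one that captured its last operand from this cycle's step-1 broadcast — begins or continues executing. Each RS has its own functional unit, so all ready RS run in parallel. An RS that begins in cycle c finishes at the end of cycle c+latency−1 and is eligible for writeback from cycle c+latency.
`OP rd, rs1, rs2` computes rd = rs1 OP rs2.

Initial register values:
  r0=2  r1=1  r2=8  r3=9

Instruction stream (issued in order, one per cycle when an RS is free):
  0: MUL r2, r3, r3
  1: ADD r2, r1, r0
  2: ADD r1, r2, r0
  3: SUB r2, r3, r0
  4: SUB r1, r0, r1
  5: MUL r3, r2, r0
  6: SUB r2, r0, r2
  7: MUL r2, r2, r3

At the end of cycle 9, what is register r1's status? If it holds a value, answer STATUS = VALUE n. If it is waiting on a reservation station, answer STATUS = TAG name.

STATUS = TAG Add3

  c1: issue MUL r2<-Mul1  regs: r0:2,r1:1,r2:Mul1,r3:9
  c2: issue ADD r2<-Add1  regs: r0:2,r1:1,r2:Add1,r3:9
  c3: issue ADD r1<-Add2  regs: r0:2,r1:Add2,r2:Add1,r3:9
  c4: CDB Add1=3; issue SUB r2<-Add1  regs: r0:2,r1:Add2,r2:Add1,r3:9
  c5: issue SUB r1<-Add3  regs: r0:2,r1:Add3,r2:Add1,r3:9
  c6: CDB Add1=7; issue MUL r3<-Mul2  regs: r0:2,r1:Add3,r2:7,r3:Mul2
  c7: CDB Add2=5; issue SUB r2<-Add1  regs: r0:2,r1:Add3,r2:Add1,r3:Mul2
  c8: CDB Mul1=81; issue MUL r2<-Mul1  regs: r0:2,r1:Add3,r2:Mul1,r3:Mul2
  c9: CDB Add1=-5  regs: r0:2,r1:Add3,r2:Mul1,r3:Mul2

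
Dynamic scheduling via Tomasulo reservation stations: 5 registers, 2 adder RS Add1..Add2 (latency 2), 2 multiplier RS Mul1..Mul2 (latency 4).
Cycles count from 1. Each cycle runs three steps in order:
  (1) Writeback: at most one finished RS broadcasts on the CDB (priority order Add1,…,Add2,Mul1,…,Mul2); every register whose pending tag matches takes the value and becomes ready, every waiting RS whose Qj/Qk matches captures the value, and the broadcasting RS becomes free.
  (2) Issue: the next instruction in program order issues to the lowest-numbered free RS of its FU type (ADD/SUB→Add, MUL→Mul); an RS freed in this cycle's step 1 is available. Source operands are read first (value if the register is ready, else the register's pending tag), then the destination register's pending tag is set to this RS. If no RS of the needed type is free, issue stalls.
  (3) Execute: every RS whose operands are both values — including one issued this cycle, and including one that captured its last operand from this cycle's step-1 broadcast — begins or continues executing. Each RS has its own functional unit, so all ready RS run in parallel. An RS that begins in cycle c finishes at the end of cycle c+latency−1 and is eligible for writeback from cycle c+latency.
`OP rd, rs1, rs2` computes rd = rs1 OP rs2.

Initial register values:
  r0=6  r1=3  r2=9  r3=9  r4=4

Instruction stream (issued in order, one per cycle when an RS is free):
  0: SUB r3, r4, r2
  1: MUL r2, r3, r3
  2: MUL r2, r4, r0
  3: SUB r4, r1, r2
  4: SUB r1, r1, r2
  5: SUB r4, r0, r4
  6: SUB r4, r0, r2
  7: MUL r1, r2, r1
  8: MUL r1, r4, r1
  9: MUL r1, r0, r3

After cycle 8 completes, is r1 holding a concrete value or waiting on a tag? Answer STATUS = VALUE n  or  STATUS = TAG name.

STATUS = TAG Add2

cycle 1: issue SUB r3<-Add1 // r0:6,r1:3,r2:9,r3:Add1,r4:4
cycle 2: issue MUL r2<-Mul1 // r0:6,r1:3,r2:Mul1,r3:Add1,r4:4
cycle 3: CDB Add1=-5; issue MUL r2<-Mul2 // r0:6,r1:3,r2:Mul2,r3:-5,r4:4
cycle 4: issue SUB r4<-Add1 // r0:6,r1:3,r2:Mul2,r3:-5,r4:Add1
cycle 5: issue SUB r1<-Add2 // r0:6,r1:Add2,r2:Mul2,r3:-5,r4:Add1
cycle 6: stall // r0:6,r1:Add2,r2:Mul2,r3:-5,r4:Add1
cycle 7: CDB Mul1=25; stall // r0:6,r1:Add2,r2:Mul2,r3:-5,r4:Add1
cycle 8: CDB Mul2=24; stall // r0:6,r1:Add2,r2:24,r3:-5,r4:Add1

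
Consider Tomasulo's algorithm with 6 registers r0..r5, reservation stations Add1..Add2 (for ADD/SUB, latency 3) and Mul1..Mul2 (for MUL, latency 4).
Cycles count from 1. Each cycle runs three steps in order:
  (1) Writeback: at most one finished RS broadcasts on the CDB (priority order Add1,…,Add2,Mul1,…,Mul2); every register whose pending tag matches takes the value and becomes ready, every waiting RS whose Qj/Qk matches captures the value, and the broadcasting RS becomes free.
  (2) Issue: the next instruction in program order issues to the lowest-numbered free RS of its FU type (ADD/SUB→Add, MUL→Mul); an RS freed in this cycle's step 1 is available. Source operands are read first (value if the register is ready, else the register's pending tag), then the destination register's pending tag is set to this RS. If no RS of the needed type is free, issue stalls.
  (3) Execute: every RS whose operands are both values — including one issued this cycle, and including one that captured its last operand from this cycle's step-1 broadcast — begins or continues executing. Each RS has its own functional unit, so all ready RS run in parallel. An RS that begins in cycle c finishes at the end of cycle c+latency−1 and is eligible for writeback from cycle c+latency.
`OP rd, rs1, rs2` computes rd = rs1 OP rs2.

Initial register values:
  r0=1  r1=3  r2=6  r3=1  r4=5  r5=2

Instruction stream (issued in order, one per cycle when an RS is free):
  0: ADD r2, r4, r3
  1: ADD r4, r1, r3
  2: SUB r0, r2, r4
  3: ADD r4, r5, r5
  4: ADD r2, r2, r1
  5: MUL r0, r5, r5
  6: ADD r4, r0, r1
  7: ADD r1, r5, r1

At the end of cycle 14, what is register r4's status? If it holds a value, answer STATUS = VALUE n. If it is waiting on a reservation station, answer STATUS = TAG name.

STATUS = TAG Add2

  c1: issue ADD r2<-Add1  regs: r0:1,r1:3,r2:Add1,r3:1,r4:5,r5:2
  c2: issue ADD r4<-Add2  regs: r0:1,r1:3,r2:Add1,r3:1,r4:Add2,r5:2
  c3: stall  regs: r0:1,r1:3,r2:Add1,r3:1,r4:Add2,r5:2
  c4: CDB Add1=6; issue SUB r0<-Add1  regs: r0:Add1,r1:3,r2:6,r3:1,r4:Add2,r5:2
  c5: CDB Add2=4; issue ADD r4<-Add2  regs: r0:Add1,r1:3,r2:6,r3:1,r4:Add2,r5:2
  c6: stall  regs: r0:Add1,r1:3,r2:6,r3:1,r4:Add2,r5:2
  c7: stall  regs: r0:Add1,r1:3,r2:6,r3:1,r4:Add2,r5:2
  c8: CDB Add1=2; issue ADD r2<-Add1  regs: r0:2,r1:3,r2:Add1,r3:1,r4:Add2,r5:2
  c9: CDB Add2=4; issue MUL r0<-Mul1  regs: r0:Mul1,r1:3,r2:Add1,r3:1,r4:4,r5:2
  c10: issue ADD r4<-Add2  regs: r0:Mul1,r1:3,r2:Add1,r3:1,r4:Add2,r5:2
  c11: CDB Add1=9; issue ADD r1<-Add1  regs: r0:Mul1,r1:Add1,r2:9,r3:1,r4:Add2,r5:2
  c12: -  regs: r0:Mul1,r1:Add1,r2:9,r3:1,r4:Add2,r5:2
  c13: CDB Mul1=4  regs: r0:4,r1:Add1,r2:9,r3:1,r4:Add2,r5:2
  c14: CDB Add1=5  regs: r0:4,r1:5,r2:9,r3:1,r4:Add2,r5:2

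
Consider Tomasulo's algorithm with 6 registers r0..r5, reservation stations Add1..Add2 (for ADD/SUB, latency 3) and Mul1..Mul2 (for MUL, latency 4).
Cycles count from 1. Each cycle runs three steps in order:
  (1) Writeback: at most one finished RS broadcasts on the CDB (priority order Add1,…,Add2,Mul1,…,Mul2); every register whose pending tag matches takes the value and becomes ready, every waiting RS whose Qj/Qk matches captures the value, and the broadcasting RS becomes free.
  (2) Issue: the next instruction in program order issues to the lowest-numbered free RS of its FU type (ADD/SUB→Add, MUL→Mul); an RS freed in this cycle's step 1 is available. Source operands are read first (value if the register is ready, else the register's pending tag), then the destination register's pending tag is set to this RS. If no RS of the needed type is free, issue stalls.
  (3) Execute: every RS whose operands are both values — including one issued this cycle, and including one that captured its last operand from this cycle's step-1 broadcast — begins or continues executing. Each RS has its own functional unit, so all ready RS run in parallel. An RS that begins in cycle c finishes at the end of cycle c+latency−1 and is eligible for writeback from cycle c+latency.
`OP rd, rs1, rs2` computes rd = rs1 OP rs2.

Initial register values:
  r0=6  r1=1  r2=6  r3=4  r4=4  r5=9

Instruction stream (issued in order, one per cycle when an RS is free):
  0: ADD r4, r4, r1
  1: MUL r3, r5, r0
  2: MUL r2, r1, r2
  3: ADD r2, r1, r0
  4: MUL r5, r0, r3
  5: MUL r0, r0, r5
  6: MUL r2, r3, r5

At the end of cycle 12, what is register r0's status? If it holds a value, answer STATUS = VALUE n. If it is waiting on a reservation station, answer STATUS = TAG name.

  c1: issue ADD r4<-Add1  regs: r0:6,r1:1,r2:6,r3:4,r4:Add1,r5:9
  c2: issue MUL r3<-Mul1  regs: r0:6,r1:1,r2:6,r3:Mul1,r4:Add1,r5:9
  c3: issue MUL r2<-Mul2  regs: r0:6,r1:1,r2:Mul2,r3:Mul1,r4:Add1,r5:9
  c4: CDB Add1=5; issue ADD r2<-Add1  regs: r0:6,r1:1,r2:Add1,r3:Mul1,r4:5,r5:9
  c5: stall  regs: r0:6,r1:1,r2:Add1,r3:Mul1,r4:5,r5:9
  c6: CDB Mul1=54; issue MUL r5<-Mul1  regs: r0:6,r1:1,r2:Add1,r3:54,r4:5,r5:Mul1
  c7: CDB Add1=7; stall  regs: r0:6,r1:1,r2:7,r3:54,r4:5,r5:Mul1
  c8: CDB Mul2=6; issue MUL r0<-Mul2  regs: r0:Mul2,r1:1,r2:7,r3:54,r4:5,r5:Mul1
  c9: stall  regs: r0:Mul2,r1:1,r2:7,r3:54,r4:5,r5:Mul1
  c10: CDB Mul1=324; issue MUL r2<-Mul1  regs: r0:Mul2,r1:1,r2:Mul1,r3:54,r4:5,r5:324
  c11: -  regs: r0:Mul2,r1:1,r2:Mul1,r3:54,r4:5,r5:324
  c12: -  regs: r0:Mul2,r1:1,r2:Mul1,r3:54,r4:5,r5:324

STATUS = TAG Mul2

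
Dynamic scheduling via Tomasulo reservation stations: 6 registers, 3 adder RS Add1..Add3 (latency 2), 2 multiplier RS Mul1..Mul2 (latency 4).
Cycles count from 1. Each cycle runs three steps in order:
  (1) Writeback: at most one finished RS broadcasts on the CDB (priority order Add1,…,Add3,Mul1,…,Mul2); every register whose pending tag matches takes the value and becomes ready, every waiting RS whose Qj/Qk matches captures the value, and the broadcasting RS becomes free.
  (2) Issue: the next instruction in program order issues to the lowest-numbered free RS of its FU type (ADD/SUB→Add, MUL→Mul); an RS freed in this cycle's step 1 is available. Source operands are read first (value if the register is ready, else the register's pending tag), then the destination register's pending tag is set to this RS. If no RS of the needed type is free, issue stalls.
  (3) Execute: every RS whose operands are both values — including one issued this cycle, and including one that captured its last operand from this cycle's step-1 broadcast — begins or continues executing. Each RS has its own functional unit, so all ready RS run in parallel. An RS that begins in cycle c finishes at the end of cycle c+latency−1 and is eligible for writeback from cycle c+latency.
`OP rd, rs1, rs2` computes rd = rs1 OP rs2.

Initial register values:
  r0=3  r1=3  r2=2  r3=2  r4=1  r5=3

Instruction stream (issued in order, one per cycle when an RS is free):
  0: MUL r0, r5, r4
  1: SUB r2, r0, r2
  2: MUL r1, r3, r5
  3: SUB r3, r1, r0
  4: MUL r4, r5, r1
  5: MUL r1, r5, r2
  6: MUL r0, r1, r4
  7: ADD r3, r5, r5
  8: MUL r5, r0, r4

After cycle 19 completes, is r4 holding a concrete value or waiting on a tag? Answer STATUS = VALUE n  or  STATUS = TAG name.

cycle 1: issue MUL r0<-Mul1 // r0:Mul1,r1:3,r2:2,r3:2,r4:1,r5:3
cycle 2: issue SUB r2<-Add1 // r0:Mul1,r1:3,r2:Add1,r3:2,r4:1,r5:3
cycle 3: issue MUL r1<-Mul2 // r0:Mul1,r1:Mul2,r2:Add1,r3:2,r4:1,r5:3
cycle 4: issue SUB r3<-Add2 // r0:Mul1,r1:Mul2,r2:Add1,r3:Add2,r4:1,r5:3
cycle 5: CDB Mul1=3; issue MUL r4<-Mul1 // r0:3,r1:Mul2,r2:Add1,r3:Add2,r4:Mul1,r5:3
cycle 6: stall // r0:3,r1:Mul2,r2:Add1,r3:Add2,r4:Mul1,r5:3
cycle 7: CDB Add1=1; stall // r0:3,r1:Mul2,r2:1,r3:Add2,r4:Mul1,r5:3
cycle 8: CDB Mul2=6; issue MUL r1<-Mul2 // r0:3,r1:Mul2,r2:1,r3:Add2,r4:Mul1,r5:3
cycle 9: stall // r0:3,r1:Mul2,r2:1,r3:Add2,r4:Mul1,r5:3
cycle 10: CDB Add2=3; stall // r0:3,r1:Mul2,r2:1,r3:3,r4:Mul1,r5:3
cycle 11: stall // r0:3,r1:Mul2,r2:1,r3:3,r4:Mul1,r5:3
cycle 12: CDB Mul1=18; issue MUL r0<-Mul1 // r0:Mul1,r1:Mul2,r2:1,r3:3,r4:18,r5:3
cycle 13: CDB Mul2=3; issue ADD r3<-Add1 // r0:Mul1,r1:3,r2:1,r3:Add1,r4:18,r5:3
cycle 14: issue MUL r5<-Mul2 // r0:Mul1,r1:3,r2:1,r3:Add1,r4:18,r5:Mul2
cycle 15: CDB Add1=6 // r0:Mul1,r1:3,r2:1,r3:6,r4:18,r5:Mul2
cycle 16: - // r0:Mul1,r1:3,r2:1,r3:6,r4:18,r5:Mul2
cycle 17: CDB Mul1=54 // r0:54,r1:3,r2:1,r3:6,r4:18,r5:Mul2
cycle 18: - // r0:54,r1:3,r2:1,r3:6,r4:18,r5:Mul2
cycle 19: - // r0:54,r1:3,r2:1,r3:6,r4:18,r5:Mul2

STATUS = VALUE 18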